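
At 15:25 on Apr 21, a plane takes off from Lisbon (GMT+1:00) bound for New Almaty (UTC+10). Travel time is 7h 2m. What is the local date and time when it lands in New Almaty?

07:27 on April 22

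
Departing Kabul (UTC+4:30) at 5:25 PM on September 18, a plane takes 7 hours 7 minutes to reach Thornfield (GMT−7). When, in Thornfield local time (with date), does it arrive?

Thornfield is 11:30 behind Kabul.
After 7 hours 7 minutes it is 12:32 AM (Sep 19) in Kabul.
Shift by the zone difference: 12:32 AM − 11:30 = 1:02 PM on Sep 18 in Thornfield.

1:02 PM on Sep 18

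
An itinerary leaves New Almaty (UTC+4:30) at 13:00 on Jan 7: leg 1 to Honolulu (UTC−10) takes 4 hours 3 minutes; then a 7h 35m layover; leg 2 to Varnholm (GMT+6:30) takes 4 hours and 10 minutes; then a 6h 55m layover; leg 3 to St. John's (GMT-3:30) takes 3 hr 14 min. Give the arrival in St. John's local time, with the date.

Convert departure to UTC: 13:00 − 4:30 = 08:30 UTC on Jan 7.
Add 4 hours 3 minutes leg 1 → 12:33 UTC.
Add 7 hours 35 minutes layover in Honolulu → 20:08 UTC.
Add 4 hours 10 minutes leg 2 → 00:18 UTC (Jan 8).
Add 6 hours 55 minutes layover in Varnholm → 07:13 UTC.
Add 3 hours and 14 minutes leg 3 → 10:27 UTC.
St. John's is UTC−3:30, so local arrival = 10:27 − 3:30 = 06:57 on Jan 8.

06:57 on January 8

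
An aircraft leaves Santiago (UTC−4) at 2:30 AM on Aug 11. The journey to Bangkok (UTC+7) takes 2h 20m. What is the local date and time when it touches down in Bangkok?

3:50 PM on August 11

Convert departure to UTC: 2:30 AM + 4:00 = 6:30 AM UTC on Aug 11.
Add 2 hours 20 minutes travel time → 8:50 AM UTC.
Bangkok is UTC+7:00, so local arrival = 8:50 AM + 7:00 = 3:50 PM on Aug 11.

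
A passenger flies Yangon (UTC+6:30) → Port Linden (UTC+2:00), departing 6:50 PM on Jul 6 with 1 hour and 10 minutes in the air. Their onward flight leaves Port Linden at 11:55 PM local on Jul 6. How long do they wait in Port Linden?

8 hours 25 minutes

Convert departure to UTC: 6:50 PM − 6:30 = 12:20 PM UTC on Jul 6.
Add 1 hour and 10 minutes flight time → 1:30 PM UTC.
Port Linden is UTC+2:00, so local arrival = 1:30 PM + 2:00 = 3:30 PM on Jul 6.
Layover = 11:55 PM − 3:30 PM = 8 hours 25 minutes.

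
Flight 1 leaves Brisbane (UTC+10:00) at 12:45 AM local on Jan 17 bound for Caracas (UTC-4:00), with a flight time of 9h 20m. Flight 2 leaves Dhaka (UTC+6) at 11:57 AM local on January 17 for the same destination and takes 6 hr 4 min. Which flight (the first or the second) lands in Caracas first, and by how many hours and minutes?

Flight 1 in UTC: 12:45 AM − 10:00 = 2:45 PM on Jan 16.
+9 hours 20 minutes → arrive 12:05 AM UTC on Jan 17.
Flight 2 in UTC: 11:57 AM − 6:00 = 5:57 AM on Jan 17.
+6 hours and 4 minutes → arrive 12:01 PM UTC on Jan 17.
Flight 1 lands earlier by 11 hours 56 minutes.

the first, by 11 hours 56 minutes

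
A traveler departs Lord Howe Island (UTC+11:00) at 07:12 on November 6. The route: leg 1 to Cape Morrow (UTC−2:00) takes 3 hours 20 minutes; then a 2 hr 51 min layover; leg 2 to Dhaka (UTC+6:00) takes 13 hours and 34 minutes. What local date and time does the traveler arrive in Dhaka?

21:57 on November 6

Convert departure to UTC: 07:12 − 11:00 = 20:12 UTC on Nov 5.
Add 3 hours 20 minutes leg 1 → 23:32 UTC.
Add 2 hours and 51 minutes layover in Cape Morrow → 02:23 UTC (Nov 6).
Add 13 hours and 34 minutes leg 2 → 15:57 UTC.
Dhaka is UTC+6:00, so local arrival = 15:57 + 6:00 = 21:57 on Nov 6.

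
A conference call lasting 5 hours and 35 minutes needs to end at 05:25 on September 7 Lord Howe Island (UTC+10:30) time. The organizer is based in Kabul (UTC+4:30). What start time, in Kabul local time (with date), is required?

17:50 on September 6

Target end time in UTC: 05:25 − 10:30 = 18:55 on Sep 6.
Subtract 5 hours 35 minutes → start 13:20 UTC on Sep 6.
Kabul is UTC+4:30: 13:20 + 4:30 = 17:50 on Sep 6.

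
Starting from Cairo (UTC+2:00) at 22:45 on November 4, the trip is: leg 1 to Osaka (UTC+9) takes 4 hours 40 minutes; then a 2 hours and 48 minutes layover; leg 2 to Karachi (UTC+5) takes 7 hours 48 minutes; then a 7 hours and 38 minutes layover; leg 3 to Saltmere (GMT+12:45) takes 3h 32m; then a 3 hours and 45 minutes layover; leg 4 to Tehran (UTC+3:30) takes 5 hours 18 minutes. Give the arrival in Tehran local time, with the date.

11:44 on November 6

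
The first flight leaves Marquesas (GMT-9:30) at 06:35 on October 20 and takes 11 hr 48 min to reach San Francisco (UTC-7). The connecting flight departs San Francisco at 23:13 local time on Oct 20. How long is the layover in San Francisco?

2 hours 20 minutes

Convert departure to UTC: 06:35 + 9:30 = 16:05 UTC on Oct 20.
Add 11 hours and 48 minutes flight time → 03:53 UTC (Oct 21).
San Francisco is UTC−7:00, so local arrival = 03:53 − 7:00 = 20:53 on Oct 20.
Layover = 23:13 − 20:53 = 2 hours 20 minutes.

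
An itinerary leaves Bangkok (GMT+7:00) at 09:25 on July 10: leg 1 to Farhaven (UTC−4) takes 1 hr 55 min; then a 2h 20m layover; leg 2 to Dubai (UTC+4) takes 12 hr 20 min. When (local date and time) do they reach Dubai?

23:00 on July 10

Convert departure to UTC: 09:25 − 7:00 = 02:25 UTC on Jul 10.
Add 1 hour and 55 minutes leg 1 → 04:20 UTC.
Add 2 hours and 20 minutes layover in Farhaven → 06:40 UTC.
Add 12 hours and 20 minutes leg 2 → 19:00 UTC.
Dubai is UTC+4:00, so local arrival = 19:00 + 4:00 = 23:00 on Jul 10.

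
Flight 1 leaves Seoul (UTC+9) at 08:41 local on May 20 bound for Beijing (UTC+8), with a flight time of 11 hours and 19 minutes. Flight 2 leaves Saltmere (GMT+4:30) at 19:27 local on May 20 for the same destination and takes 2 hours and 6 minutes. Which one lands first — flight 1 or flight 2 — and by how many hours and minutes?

the first, by 6 hours 3 minutes

Flight 1 in UTC: 08:41 − 9:00 = 23:41 on May 19.
+11 hours 19 minutes → arrive 11:00 UTC on May 20.
Flight 2 in UTC: 19:27 − 4:30 = 14:57 on May 20.
+2 hours 6 minutes → arrive 17:03 UTC on May 20.
Flight 1 lands earlier by 6 hours 3 minutes.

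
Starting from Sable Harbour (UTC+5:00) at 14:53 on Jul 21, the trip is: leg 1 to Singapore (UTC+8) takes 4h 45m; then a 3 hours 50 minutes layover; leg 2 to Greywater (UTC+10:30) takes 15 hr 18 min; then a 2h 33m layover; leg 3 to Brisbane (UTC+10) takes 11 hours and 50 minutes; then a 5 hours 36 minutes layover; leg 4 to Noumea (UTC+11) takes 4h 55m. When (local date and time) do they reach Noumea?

21:40 on Jul 23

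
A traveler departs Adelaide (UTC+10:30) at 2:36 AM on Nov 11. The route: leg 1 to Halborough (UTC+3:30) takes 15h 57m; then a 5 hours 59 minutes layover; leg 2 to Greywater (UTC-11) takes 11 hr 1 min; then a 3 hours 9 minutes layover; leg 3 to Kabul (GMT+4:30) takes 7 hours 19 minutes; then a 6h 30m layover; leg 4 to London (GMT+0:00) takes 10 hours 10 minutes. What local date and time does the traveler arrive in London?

4:11 AM on November 13

Convert departure to UTC: 2:36 AM − 10:30 = 4:06 PM UTC on Nov 10.
Add 15 hours 57 minutes leg 1 → 8:03 AM UTC (Nov 11).
Add 5 hours 59 minutes layover in Halborough → 2:02 PM UTC.
Add 11 hours 1 minute leg 2 → 1:03 AM UTC (Nov 12).
Add 3 hours 9 minutes layover in Greywater → 4:12 AM UTC.
Add 7 hours and 19 minutes leg 3 → 11:31 AM UTC.
Add 6 hours and 30 minutes layover in Kabul → 6:01 PM UTC.
Add 10 hours and 10 minutes leg 4 → 4:11 AM UTC (Nov 13).
London is UTC+0, so local arrival is the same: 4:11 AM on Nov 13.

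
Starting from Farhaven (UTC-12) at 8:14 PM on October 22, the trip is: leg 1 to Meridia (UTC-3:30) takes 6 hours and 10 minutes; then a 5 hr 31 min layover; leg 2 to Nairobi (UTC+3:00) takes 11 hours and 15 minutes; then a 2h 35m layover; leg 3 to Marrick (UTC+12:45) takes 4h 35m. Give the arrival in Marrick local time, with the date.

3:05 AM on Oct 25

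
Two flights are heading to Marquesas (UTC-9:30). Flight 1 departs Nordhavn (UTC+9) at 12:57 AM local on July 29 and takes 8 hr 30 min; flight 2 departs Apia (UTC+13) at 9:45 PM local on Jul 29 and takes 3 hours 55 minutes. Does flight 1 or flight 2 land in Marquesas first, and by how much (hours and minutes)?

the first, by 12 hours 13 minutes

Flight 1 in UTC: 12:57 AM − 9:00 = 3:57 PM on Jul 28.
+8 hours 30 minutes → arrive 12:27 AM UTC on Jul 29.
Flight 2 in UTC: 9:45 PM − 13:00 = 8:45 AM on Jul 29.
+3 hours 55 minutes → arrive 12:40 PM UTC on Jul 29.
Flight 1 lands earlier by 12 hours 13 minutes.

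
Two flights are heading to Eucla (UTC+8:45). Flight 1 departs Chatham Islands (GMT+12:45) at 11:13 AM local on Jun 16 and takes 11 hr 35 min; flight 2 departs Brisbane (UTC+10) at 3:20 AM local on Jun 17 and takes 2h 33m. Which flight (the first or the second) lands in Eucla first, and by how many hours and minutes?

the first, by 9 hours 50 minutes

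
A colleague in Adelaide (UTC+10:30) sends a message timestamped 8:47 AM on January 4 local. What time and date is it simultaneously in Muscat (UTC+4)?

2:17 AM on Jan 4

In UTC: 8:47 AM − 10:30 = 10:17 PM on Jan 3.
Muscat is UTC+4:00: 10:17 PM + 4:00 = 2:17 AM on Jan 4.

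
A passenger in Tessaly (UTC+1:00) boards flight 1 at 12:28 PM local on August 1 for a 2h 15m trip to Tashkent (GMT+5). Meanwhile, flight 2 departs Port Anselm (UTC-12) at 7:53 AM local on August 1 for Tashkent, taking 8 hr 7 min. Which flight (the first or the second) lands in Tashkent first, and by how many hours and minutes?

the first, by 14 hours 17 minutes

Flight 1 in UTC: 12:28 PM − 1:00 = 11:28 AM on Aug 1.
+2 hours 15 minutes → arrive 1:43 PM UTC on Aug 1.
Flight 2 in UTC: 7:53 AM + 12:00 = 7:53 PM on Aug 1.
+8 hours and 7 minutes → arrive 4:00 AM UTC on Aug 2.
Flight 1 lands earlier by 14 hours 17 minutes.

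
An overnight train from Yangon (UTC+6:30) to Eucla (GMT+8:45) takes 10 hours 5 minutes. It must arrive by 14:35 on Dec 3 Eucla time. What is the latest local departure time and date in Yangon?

02:15 on December 3

Target arrival in UTC: 14:35 − 8:45 = 05:50 on Dec 3.
Subtract 10 hours 5 minutes → departure 19:45 UTC on Dec 2.
Yangon is UTC+6:30: 19:45 + 6:30 = 02:15 on Dec 3.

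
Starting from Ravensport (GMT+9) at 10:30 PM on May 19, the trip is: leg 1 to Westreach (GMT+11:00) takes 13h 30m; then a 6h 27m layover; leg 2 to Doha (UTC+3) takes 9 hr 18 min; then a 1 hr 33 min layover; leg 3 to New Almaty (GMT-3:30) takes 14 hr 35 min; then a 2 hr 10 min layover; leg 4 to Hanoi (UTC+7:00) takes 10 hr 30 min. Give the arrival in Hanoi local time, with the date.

Convert departure to UTC: 10:30 PM − 9:00 = 1:30 PM UTC on May 19.
Add 13 hours and 30 minutes leg 1 → 3:00 AM UTC (May 20).
Add 6 hours 27 minutes layover in Westreach → 9:27 AM UTC.
Add 9 hours 18 minutes leg 2 → 6:45 PM UTC.
Add 1 hour 33 minutes layover in Doha → 8:18 PM UTC.
Add 14 hours 35 minutes leg 3 → 10:53 AM UTC (May 21).
Add 2 hours and 10 minutes layover in New Almaty → 1:03 PM UTC.
Add 10 hours 30 minutes leg 4 → 11:33 PM UTC.
Hanoi is UTC+7:00, so local arrival = 11:33 PM + 7:00 = 6:33 AM on May 22.

6:33 AM on May 22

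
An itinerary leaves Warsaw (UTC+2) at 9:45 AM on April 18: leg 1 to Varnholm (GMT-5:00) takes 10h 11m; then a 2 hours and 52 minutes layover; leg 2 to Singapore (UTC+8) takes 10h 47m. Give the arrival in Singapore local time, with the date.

3:35 PM on Apr 19

Convert departure to UTC: 9:45 AM − 2:00 = 7:45 AM UTC on Apr 18.
Add 10 hours and 11 minutes leg 1 → 5:56 PM UTC.
Add 2 hours 52 minutes layover in Varnholm → 8:48 PM UTC.
Add 10 hours 47 minutes leg 2 → 7:35 AM UTC (Apr 19).
Singapore is UTC+8:00, so local arrival = 7:35 AM + 8:00 = 3:35 PM on Apr 19.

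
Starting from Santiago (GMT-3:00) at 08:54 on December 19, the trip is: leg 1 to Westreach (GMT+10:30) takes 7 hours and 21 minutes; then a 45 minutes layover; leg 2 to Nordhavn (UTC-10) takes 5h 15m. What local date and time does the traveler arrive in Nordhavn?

Convert departure to UTC: 08:54 + 3:00 = 11:54 UTC on Dec 19.
Add 7 hours and 21 minutes leg 1 → 19:15 UTC.
Add 45 minutes layover in Westreach → 20:00 UTC.
Add 5 hours 15 minutes leg 2 → 01:15 UTC (Dec 20).
Nordhavn is UTC−10:00, so local arrival = 01:15 − 10:00 = 15:15 on Dec 19.

15:15 on December 19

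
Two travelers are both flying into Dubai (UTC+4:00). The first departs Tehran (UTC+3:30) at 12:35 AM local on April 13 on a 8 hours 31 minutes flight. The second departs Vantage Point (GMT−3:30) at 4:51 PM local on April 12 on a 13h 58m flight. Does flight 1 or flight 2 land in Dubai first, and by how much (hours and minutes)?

the first, by 4 hours 43 minutes

Flight 1 in UTC: 12:35 AM − 3:30 = 9:05 PM on Apr 12.
+8 hours and 31 minutes → arrive 5:36 AM UTC on Apr 13.
Flight 2 in UTC: 4:51 PM + 3:30 = 8:21 PM on Apr 12.
+13 hours and 58 minutes → arrive 10:19 AM UTC on Apr 13.
Flight 1 lands earlier by 4 hours 43 minutes.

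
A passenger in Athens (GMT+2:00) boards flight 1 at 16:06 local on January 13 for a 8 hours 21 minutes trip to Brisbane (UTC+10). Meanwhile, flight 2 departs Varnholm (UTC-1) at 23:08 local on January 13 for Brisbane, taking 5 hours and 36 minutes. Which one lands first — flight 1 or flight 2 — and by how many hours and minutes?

Flight 1 in UTC: 16:06 − 2:00 = 14:06 on Jan 13.
+8 hours 21 minutes → arrive 22:27 UTC on Jan 13.
Flight 2 in UTC: 23:08 + 1:00 = 00:08 on Jan 14.
+5 hours 36 minutes → arrive 05:44 UTC on Jan 14.
Flight 1 lands earlier by 7 hours 17 minutes.

the first, by 7 hours 17 minutes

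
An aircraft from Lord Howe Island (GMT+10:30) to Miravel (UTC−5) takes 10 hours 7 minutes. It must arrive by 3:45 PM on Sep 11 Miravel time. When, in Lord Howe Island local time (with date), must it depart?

Target arrival in UTC: 3:45 PM + 5:00 = 8:45 PM on Sep 11.
Subtract 10 hours and 7 minutes → departure 10:38 AM UTC on Sep 11.
Lord Howe Island is UTC+10:30: 10:38 AM + 10:30 = 9:08 PM on Sep 11.

9:08 PM on Sep 11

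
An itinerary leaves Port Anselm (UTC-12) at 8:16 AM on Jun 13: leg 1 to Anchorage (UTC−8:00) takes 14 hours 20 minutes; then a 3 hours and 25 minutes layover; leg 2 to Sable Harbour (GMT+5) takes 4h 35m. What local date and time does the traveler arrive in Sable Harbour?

Convert departure to UTC: 8:16 AM + 12:00 = 8:16 PM UTC on Jun 13.
Add 14 hours and 20 minutes leg 1 → 10:36 AM UTC (Jun 14).
Add 3 hours 25 minutes layover in Anchorage → 2:01 PM UTC.
Add 4 hours 35 minutes leg 2 → 6:36 PM UTC.
Sable Harbour is UTC+5:00, so local arrival = 6:36 PM + 5:00 = 11:36 PM on Jun 14.

11:36 PM on June 14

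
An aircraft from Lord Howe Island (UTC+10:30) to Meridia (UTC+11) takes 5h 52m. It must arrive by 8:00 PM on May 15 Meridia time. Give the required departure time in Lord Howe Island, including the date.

1:38 PM on May 15

Target arrival in UTC: 8:00 PM − 11:00 = 9:00 AM on May 15.
Subtract 5 hours and 52 minutes → departure 3:08 AM UTC on May 15.
Lord Howe Island is UTC+10:30: 3:08 AM + 10:30 = 1:38 PM on May 15.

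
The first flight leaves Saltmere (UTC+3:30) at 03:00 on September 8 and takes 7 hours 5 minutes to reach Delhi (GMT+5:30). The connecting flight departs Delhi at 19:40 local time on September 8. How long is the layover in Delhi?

7 hours 35 minutes

Convert departure to UTC: 03:00 − 3:30 = 23:30 UTC on Sep 7.
Add 7 hours 5 minutes flight time → 06:35 UTC (Sep 8).
Delhi is UTC+5:30, so local arrival = 06:35 + 5:30 = 12:05 on Sep 8.
Layover = 19:40 − 12:05 = 7 hours 35 minutes.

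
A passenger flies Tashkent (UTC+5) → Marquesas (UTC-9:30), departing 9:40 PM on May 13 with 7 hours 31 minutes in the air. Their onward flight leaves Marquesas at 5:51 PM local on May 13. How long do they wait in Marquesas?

3 hours 10 minutes

Convert departure to UTC: 9:40 PM − 5:00 = 4:40 PM UTC on May 13.
Add 7 hours 31 minutes flight time → 12:11 AM UTC (May 14).
Marquesas is UTC−9:30, so local arrival = 12:11 AM − 9:30 = 2:41 PM on May 13.
Layover = 5:51 PM − 2:41 PM = 3 hours 10 minutes.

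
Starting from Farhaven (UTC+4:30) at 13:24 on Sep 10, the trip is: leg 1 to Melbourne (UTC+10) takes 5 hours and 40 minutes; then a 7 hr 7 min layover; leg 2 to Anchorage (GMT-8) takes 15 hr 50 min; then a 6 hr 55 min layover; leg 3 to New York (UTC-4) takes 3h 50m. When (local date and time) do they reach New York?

20:16 on September 11

Convert departure to UTC: 13:24 − 4:30 = 08:54 UTC on Sep 10.
Add 5 hours 40 minutes leg 1 → 14:34 UTC.
Add 7 hours 7 minutes layover in Melbourne → 21:41 UTC.
Add 15 hours 50 minutes leg 2 → 13:31 UTC (Sep 11).
Add 6 hours and 55 minutes layover in Anchorage → 20:26 UTC.
Add 3 hours and 50 minutes leg 3 → 00:16 UTC (Sep 12).
New York is UTC−4:00, so local arrival = 00:16 − 4:00 = 20:16 on Sep 11.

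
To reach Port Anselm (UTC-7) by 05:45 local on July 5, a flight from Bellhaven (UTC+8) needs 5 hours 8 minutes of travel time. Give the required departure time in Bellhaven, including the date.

15:37 on July 5

Target arrival in UTC: 05:45 + 7:00 = 12:45 on Jul 5.
Subtract 5 hours 8 minutes → departure 07:37 UTC on Jul 5.
Bellhaven is UTC+8:00: 07:37 + 8:00 = 15:37 on Jul 5.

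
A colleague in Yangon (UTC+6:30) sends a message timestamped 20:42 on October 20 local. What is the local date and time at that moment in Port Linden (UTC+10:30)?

In UTC: 20:42 − 6:30 = 14:12 on Oct 20.
Port Linden is UTC+10:30: 14:12 + 10:30 = 00:42 on Oct 21.

00:42 on October 21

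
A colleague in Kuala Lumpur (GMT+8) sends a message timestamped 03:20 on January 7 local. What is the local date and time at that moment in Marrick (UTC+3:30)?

22:50 on Jan 6

Marrick is 4:30 behind Kuala Lumpur.
Shift by the zone difference: 03:20 − 4:30 = 22:50 on Jan 6 in Marrick.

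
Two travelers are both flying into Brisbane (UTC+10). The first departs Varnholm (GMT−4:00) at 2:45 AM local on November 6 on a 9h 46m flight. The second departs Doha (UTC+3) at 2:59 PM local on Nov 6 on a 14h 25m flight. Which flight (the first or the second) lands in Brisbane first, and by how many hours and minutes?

the first, by 9 hours 53 minutes

Flight 1 in UTC: 2:45 AM + 4:00 = 6:45 AM on Nov 6.
+9 hours and 46 minutes → arrive 4:31 PM UTC on Nov 6.
Flight 2 in UTC: 2:59 PM − 3:00 = 11:59 AM on Nov 6.
+14 hours 25 minutes → arrive 2:24 AM UTC on Nov 7.
Flight 1 lands earlier by 9 hours 53 minutes.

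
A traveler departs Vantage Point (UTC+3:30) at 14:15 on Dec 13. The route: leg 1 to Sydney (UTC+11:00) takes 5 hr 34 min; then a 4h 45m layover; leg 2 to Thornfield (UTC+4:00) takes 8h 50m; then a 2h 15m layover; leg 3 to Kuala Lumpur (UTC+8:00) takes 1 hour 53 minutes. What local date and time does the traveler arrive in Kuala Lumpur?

18:02 on December 14

Convert departure to UTC: 14:15 − 3:30 = 10:45 UTC on Dec 13.
Add 5 hours and 34 minutes leg 1 → 16:19 UTC.
Add 4 hours 45 minutes layover in Sydney → 21:04 UTC.
Add 8 hours 50 minutes leg 2 → 05:54 UTC (Dec 14).
Add 2 hours and 15 minutes layover in Thornfield → 08:09 UTC.
Add 1 hour and 53 minutes leg 3 → 10:02 UTC.
Kuala Lumpur is UTC+8:00, so local arrival = 10:02 + 8:00 = 18:02 on Dec 14.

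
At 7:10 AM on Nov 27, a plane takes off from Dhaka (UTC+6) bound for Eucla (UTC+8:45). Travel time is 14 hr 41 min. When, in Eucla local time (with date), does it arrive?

12:36 AM on November 28

Convert departure to UTC: 7:10 AM − 6:00 = 1:10 AM UTC on Nov 27.
Add 14 hours 41 minutes travel time → 3:51 PM UTC.
Eucla is UTC+8:45, so local arrival = 3:51 PM + 8:45 = 12:36 AM on Nov 28.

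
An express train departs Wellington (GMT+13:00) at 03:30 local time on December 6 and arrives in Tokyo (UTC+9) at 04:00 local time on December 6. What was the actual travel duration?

4 hours 30 minutes

Departure in UTC: 03:30 − 13:00 = 14:30 on Dec 5.
Arrival in UTC: 04:00 − 9:00 = 19:00 on Dec 5.
Elapsed = 19:00 − 14:30 = 4 hours 30 minutes.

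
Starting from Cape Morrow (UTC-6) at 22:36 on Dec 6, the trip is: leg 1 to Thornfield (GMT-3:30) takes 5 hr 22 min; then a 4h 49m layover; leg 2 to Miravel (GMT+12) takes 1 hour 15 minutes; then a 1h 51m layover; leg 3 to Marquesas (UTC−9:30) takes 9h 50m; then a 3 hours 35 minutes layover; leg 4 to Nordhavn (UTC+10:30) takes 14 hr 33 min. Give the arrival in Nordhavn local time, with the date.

08:21 on Dec 9

Convert departure to UTC: 22:36 + 6:00 = 04:36 UTC on Dec 7.
Add 5 hours and 22 minutes leg 1 → 09:58 UTC.
Add 4 hours 49 minutes layover in Thornfield → 14:47 UTC.
Add 1 hour and 15 minutes leg 2 → 16:02 UTC.
Add 1 hour 51 minutes layover in Miravel → 17:53 UTC.
Add 9 hours and 50 minutes leg 3 → 03:43 UTC (Dec 8).
Add 3 hours and 35 minutes layover in Marquesas → 07:18 UTC.
Add 14 hours 33 minutes leg 4 → 21:51 UTC.
Nordhavn is UTC+10:30, so local arrival = 21:51 + 10:30 = 08:21 on Dec 9.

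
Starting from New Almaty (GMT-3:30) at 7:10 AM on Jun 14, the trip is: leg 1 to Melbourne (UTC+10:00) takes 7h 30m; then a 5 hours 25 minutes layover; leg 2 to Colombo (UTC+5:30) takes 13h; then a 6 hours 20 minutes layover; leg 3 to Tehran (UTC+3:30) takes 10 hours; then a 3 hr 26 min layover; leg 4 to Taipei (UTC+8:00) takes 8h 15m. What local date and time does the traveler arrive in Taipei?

12:36 AM on June 17

Convert departure to UTC: 7:10 AM + 3:30 = 10:40 AM UTC on Jun 14.
Add 7 hours and 30 minutes leg 1 → 6:10 PM UTC.
Add 5 hours and 25 minutes layover in Melbourne → 11:35 PM UTC.
Add 13 hours leg 2 → 12:35 PM UTC (Jun 15).
Add 6 hours and 20 minutes layover in Colombo → 6:55 PM UTC.
Add 10 hours leg 3 → 4:55 AM UTC (Jun 16).
Add 3 hours and 26 minutes layover in Tehran → 8:21 AM UTC.
Add 8 hours and 15 minutes leg 4 → 4:36 PM UTC.
Taipei is UTC+8:00, so local arrival = 4:36 PM + 8:00 = 12:36 AM on Jun 17.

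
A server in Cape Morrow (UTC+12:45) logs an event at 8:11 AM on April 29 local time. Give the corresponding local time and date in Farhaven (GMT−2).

5:26 PM on April 28

Farhaven is 14:45 behind Cape Morrow.
Shift by the zone difference: 8:11 AM − 14:45 = 5:26 PM on Apr 28 in Farhaven.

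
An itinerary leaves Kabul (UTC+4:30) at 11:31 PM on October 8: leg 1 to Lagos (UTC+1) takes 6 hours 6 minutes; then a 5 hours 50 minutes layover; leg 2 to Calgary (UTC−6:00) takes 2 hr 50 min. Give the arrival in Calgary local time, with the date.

3:47 AM on October 9

Convert departure to UTC: 11:31 PM − 4:30 = 7:01 PM UTC on Oct 8.
Add 6 hours 6 minutes leg 1 → 1:07 AM UTC (Oct 9).
Add 5 hours 50 minutes layover in Lagos → 6:57 AM UTC.
Add 2 hours 50 minutes leg 2 → 9:47 AM UTC.
Calgary is UTC−6:00, so local arrival = 9:47 AM − 6:00 = 3:47 AM on Oct 9.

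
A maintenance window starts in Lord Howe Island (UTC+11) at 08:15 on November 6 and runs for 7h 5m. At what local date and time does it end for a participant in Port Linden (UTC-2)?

02:20 on November 6

Port Linden is 13:00 behind Lord Howe Island.
After 7 hours and 5 minutes it is 15:20 in Lord Howe Island.
Shift by the zone difference: 15:20 − 13:00 = 02:20 on Nov 6 in Port Linden.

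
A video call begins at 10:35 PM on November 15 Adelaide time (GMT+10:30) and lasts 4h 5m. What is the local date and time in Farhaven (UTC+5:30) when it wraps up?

9:40 PM on Nov 15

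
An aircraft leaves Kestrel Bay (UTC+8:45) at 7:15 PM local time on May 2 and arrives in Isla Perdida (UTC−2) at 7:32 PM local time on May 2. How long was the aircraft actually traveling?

11 hours 2 minutes

Departure in UTC: 7:15 PM − 8:45 = 10:30 AM on May 2.
Arrival in UTC: 7:32 PM + 2:00 = 9:32 PM on May 2.
Elapsed = 9:32 PM − 10:30 AM = 11 hours 2 minutes.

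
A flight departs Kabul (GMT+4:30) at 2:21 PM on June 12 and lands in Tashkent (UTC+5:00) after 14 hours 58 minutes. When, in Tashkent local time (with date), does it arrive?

5:49 AM on Jun 13

Convert departure to UTC: 2:21 PM − 4:30 = 9:51 AM UTC on Jun 12.
Add 14 hours and 58 minutes travel time → 12:49 AM UTC (Jun 13).
Tashkent is UTC+5:00, so local arrival = 12:49 AM + 5:00 = 5:49 AM on Jun 13.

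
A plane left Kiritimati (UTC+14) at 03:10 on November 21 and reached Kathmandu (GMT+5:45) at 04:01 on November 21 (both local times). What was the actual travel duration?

Departure in UTC: 03:10 − 14:00 = 13:10 on Nov 20.
Arrival in UTC: 04:01 − 5:45 = 22:16 on Nov 20.
Elapsed = 22:16 − 13:10 = 9 hours 6 minutes.

9 hours 6 minutes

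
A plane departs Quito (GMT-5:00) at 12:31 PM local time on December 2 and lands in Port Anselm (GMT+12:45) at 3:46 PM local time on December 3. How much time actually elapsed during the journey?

9 hours 30 minutes

Port Anselm is 17:45 ahead of Quito.
Clock-face elapsed time (ignoring zones) is 27 hours 15 minutes.
Actual elapsed = 27 hours 15 minutes − 17:45 = 9 hours 30 minutes.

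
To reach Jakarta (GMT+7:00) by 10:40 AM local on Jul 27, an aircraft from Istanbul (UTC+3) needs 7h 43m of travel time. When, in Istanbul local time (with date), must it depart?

Target arrival in UTC: 10:40 AM − 7:00 = 3:40 AM on Jul 27.
Subtract 7 hours and 43 minutes → departure 7:57 PM UTC on Jul 26.
Istanbul is UTC+3:00: 7:57 PM + 3:00 = 10:57 PM on Jul 26.

10:57 PM on July 26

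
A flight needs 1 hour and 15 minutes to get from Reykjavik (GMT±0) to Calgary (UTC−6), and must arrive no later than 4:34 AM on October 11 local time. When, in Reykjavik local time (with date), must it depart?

9:19 AM on Oct 11

Target arrival in UTC: 4:34 AM + 6:00 = 10:34 AM on Oct 11.
Subtract 1 hour 15 minutes → departure 9:19 AM UTC on Oct 11.
Reykjavik is UTC+0, so departure is 9:19 AM on Oct 11.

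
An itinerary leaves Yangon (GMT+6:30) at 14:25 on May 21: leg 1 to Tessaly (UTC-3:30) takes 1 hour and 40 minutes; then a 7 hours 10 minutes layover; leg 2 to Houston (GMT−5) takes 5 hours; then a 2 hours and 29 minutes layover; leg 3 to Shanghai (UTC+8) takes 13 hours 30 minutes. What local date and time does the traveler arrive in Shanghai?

Convert departure to UTC: 14:25 − 6:30 = 07:55 UTC on May 21.
Add 1 hour and 40 minutes leg 1 → 09:35 UTC.
Add 7 hours and 10 minutes layover in Tessaly → 16:45 UTC.
Add 5 hours leg 2 → 21:45 UTC.
Add 2 hours 29 minutes layover in Houston → 00:14 UTC (May 22).
Add 13 hours and 30 minutes leg 3 → 13:44 UTC.
Shanghai is UTC+8:00, so local arrival = 13:44 + 8:00 = 21:44 on May 22.

21:44 on May 22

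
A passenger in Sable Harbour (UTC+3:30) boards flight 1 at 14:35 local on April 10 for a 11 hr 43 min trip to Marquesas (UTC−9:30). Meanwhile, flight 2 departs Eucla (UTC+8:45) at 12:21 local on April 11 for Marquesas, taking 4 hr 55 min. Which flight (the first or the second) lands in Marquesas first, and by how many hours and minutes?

the first, by 9 hours 43 minutes

Flight 1 in UTC: 14:35 − 3:30 = 11:05 on Apr 10.
+11 hours and 43 minutes → arrive 22:48 UTC on Apr 10.
Flight 2 in UTC: 12:21 − 8:45 = 03:36 on Apr 11.
+4 hours 55 minutes → arrive 08:31 UTC on Apr 11.
Flight 1 lands earlier by 9 hours 43 minutes.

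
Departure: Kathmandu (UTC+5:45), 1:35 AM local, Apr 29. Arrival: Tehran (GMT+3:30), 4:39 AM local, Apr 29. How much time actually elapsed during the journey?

Tehran is 2:15 behind Kathmandu.
Clock-face elapsed time (ignoring zones) is 3 hours 4 minutes.
Actual elapsed = 3 hours 4 minutes + 2:15 = 5 hours 19 minutes.

5 hours 19 minutes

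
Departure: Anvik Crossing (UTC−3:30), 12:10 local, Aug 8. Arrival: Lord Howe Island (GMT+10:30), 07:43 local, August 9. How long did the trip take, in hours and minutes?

5 hours 33 minutes

Departure in UTC: 12:10 + 3:30 = 15:40 on Aug 8.
Arrival in UTC: 07:43 − 10:30 = 21:13 on Aug 8.
Elapsed = 21:13 − 15:40 = 5 hours 33 minutes.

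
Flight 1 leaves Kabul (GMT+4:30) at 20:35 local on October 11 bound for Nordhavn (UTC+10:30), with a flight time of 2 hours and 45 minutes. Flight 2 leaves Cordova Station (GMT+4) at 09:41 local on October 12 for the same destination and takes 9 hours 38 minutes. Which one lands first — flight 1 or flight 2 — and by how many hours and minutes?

Flight 1 in UTC: 20:35 − 4:30 = 16:05 on Oct 11.
+2 hours and 45 minutes → arrive 18:50 UTC on Oct 11.
Flight 2 in UTC: 09:41 − 4:00 = 05:41 on Oct 12.
+9 hours and 38 minutes → arrive 15:19 UTC on Oct 12.
Flight 1 lands earlier by 20 hours 29 minutes.

the first, by 20 hours 29 minutes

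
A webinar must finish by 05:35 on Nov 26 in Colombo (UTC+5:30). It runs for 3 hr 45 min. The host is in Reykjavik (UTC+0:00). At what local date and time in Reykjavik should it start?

20:20 on November 25

Target end time in UTC: 05:35 − 5:30 = 00:05 on Nov 26.
Subtract 3 hours 45 minutes → start 20:20 UTC on Nov 25.
Reykjavik is UTC+0, so start is 20:20 on Nov 25.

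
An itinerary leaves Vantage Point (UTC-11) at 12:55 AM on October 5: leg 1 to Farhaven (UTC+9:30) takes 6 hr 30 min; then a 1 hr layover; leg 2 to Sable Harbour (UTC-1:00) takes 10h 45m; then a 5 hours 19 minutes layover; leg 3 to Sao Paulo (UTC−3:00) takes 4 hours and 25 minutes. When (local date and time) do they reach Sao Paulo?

12:54 PM on October 6

Convert departure to UTC: 12:55 AM + 11:00 = 11:55 AM UTC on Oct 5.
Add 6 hours 30 minutes leg 1 → 6:25 PM UTC.
Add 1 hour layover in Farhaven → 7:25 PM UTC.
Add 10 hours and 45 minutes leg 2 → 6:10 AM UTC (Oct 6).
Add 5 hours 19 minutes layover in Sable Harbour → 11:29 AM UTC.
Add 4 hours and 25 minutes leg 3 → 3:54 PM UTC.
Sao Paulo is UTC−3:00, so local arrival = 3:54 PM − 3:00 = 12:54 PM on Oct 6.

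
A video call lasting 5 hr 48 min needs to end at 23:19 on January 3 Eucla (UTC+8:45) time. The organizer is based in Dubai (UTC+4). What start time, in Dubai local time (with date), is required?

Target end time in UTC: 23:19 − 8:45 = 14:34 on Jan 3.
Subtract 5 hours 48 minutes → start 08:46 UTC on Jan 3.
Dubai is UTC+4:00: 08:46 + 4:00 = 12:46 on Jan 3.

12:46 on January 3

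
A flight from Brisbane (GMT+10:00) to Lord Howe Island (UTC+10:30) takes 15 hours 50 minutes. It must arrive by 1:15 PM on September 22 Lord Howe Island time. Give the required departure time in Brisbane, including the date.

Target arrival in UTC: 1:15 PM − 10:30 = 2:45 AM on Sep 22.
Subtract 15 hours and 50 minutes → departure 10:55 AM UTC on Sep 21.
Brisbane is UTC+10:00: 10:55 AM + 10:00 = 8:55 PM on Sep 21.

8:55 PM on September 21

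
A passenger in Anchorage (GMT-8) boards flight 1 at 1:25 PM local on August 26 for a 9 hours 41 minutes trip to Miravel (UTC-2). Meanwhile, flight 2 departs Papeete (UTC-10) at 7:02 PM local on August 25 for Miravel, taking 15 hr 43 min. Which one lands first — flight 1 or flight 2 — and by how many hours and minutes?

the second, by 10 hours 21 minutes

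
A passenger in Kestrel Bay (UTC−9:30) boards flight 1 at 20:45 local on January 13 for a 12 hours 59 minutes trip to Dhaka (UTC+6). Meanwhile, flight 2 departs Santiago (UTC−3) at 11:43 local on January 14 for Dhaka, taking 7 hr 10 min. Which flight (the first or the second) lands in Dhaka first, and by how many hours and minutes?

the first, by 2 hours 39 minutes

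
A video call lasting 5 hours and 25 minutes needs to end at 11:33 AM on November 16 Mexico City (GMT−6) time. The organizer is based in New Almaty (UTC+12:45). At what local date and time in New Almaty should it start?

12:53 AM on Nov 17

Target end time in UTC: 11:33 AM + 6:00 = 5:33 PM on Nov 16.
Subtract 5 hours and 25 minutes → start 12:08 PM UTC on Nov 16.
New Almaty is UTC+12:45: 12:08 PM + 12:45 = 12:53 AM on Nov 17.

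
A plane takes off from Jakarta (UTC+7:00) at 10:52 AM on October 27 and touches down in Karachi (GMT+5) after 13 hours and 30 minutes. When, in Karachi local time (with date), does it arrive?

Convert departure to UTC: 10:52 AM − 7:00 = 3:52 AM UTC on Oct 27.
Add 13 hours and 30 minutes travel time → 5:22 PM UTC.
Karachi is UTC+5:00, so local arrival = 5:22 PM + 5:00 = 10:22 PM on Oct 27.

10:22 PM on October 27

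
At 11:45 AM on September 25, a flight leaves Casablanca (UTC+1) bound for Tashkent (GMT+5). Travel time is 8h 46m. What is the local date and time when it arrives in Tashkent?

Convert departure to UTC: 11:45 AM − 1:00 = 10:45 AM UTC on Sep 25.
Add 8 hours 46 minutes travel time → 7:31 PM UTC.
Tashkent is UTC+5:00, so local arrival = 7:31 PM + 5:00 = 12:31 AM on Sep 26.

12:31 AM on September 26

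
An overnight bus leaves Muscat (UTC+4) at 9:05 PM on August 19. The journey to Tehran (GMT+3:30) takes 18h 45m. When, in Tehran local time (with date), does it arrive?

3:20 PM on Aug 20

Tehran is 0:30 behind Muscat.
After 18 hours and 45 minutes it is 3:50 PM (Aug 20) in Muscat.
Shift by the zone difference: 3:50 PM − 0:30 = 3:20 PM on Aug 20 in Tehran.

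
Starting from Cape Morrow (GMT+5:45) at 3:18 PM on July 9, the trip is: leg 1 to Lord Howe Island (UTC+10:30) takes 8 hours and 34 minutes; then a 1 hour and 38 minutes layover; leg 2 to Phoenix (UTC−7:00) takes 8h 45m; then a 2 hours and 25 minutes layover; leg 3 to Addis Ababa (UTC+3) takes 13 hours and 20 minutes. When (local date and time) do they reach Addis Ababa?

Convert departure to UTC: 3:18 PM − 5:45 = 9:33 AM UTC on Jul 9.
Add 8 hours and 34 minutes leg 1 → 6:07 PM UTC.
Add 1 hour 38 minutes layover in Lord Howe Island → 7:45 PM UTC.
Add 8 hours 45 minutes leg 2 → 4:30 AM UTC (Jul 10).
Add 2 hours 25 minutes layover in Phoenix → 6:55 AM UTC.
Add 13 hours and 20 minutes leg 3 → 8:15 PM UTC.
Addis Ababa is UTC+3:00, so local arrival = 8:15 PM + 3:00 = 11:15 PM on Jul 10.

11:15 PM on July 10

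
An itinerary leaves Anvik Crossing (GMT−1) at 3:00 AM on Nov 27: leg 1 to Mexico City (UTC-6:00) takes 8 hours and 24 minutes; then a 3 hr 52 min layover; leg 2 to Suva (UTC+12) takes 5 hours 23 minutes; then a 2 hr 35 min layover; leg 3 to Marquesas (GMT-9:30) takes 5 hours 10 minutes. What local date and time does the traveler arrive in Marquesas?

Convert departure to UTC: 3:00 AM + 1:00 = 4:00 AM UTC on Nov 27.
Add 8 hours and 24 minutes leg 1 → 12:24 PM UTC.
Add 3 hours and 52 minutes layover in Mexico City → 4:16 PM UTC.
Add 5 hours 23 minutes leg 2 → 9:39 PM UTC.
Add 2 hours and 35 minutes layover in Suva → 12:14 AM UTC (Nov 28).
Add 5 hours 10 minutes leg 3 → 5:24 AM UTC.
Marquesas is UTC−9:30, so local arrival = 5:24 AM − 9:30 = 7:54 PM on Nov 27.

7:54 PM on November 27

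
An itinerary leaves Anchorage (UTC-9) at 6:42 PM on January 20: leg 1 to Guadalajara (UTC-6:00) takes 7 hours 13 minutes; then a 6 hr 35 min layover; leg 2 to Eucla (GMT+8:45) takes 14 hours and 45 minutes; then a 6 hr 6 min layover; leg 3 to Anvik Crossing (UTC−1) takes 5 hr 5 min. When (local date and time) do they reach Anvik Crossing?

Convert departure to UTC: 6:42 PM + 9:00 = 3:42 AM UTC on Jan 21.
Add 7 hours and 13 minutes leg 1 → 10:55 AM UTC.
Add 6 hours and 35 minutes layover in Guadalajara → 5:30 PM UTC.
Add 14 hours and 45 minutes leg 2 → 8:15 AM UTC (Jan 22).
Add 6 hours and 6 minutes layover in Eucla → 2:21 PM UTC.
Add 5 hours 5 minutes leg 3 → 7:26 PM UTC.
Anvik Crossing is UTC−1:00, so local arrival = 7:26 PM − 1:00 = 6:26 PM on Jan 22.

6:26 PM on Jan 22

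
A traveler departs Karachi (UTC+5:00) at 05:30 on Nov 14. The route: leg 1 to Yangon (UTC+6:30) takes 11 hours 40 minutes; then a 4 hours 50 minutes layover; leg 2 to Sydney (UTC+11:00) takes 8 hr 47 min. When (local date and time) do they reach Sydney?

12:47 on November 15

Convert departure to UTC: 05:30 − 5:00 = 00:30 UTC on Nov 14.
Add 11 hours 40 minutes leg 1 → 12:10 UTC.
Add 4 hours 50 minutes layover in Yangon → 17:00 UTC.
Add 8 hours and 47 minutes leg 2 → 01:47 UTC (Nov 15).
Sydney is UTC+11:00, so local arrival = 01:47 + 11:00 = 12:47 on Nov 15.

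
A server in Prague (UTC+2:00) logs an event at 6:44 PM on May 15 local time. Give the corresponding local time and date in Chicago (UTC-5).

11:44 AM on May 15

Chicago is 7:00 behind Prague.
Shift by the zone difference: 6:44 PM − 7:00 = 11:44 AM on May 15 in Chicago.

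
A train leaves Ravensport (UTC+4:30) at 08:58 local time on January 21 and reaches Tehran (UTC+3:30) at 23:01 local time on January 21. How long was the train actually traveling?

Departure in UTC: 08:58 − 4:30 = 04:28 on Jan 21.
Arrival in UTC: 23:01 − 3:30 = 19:31 on Jan 21.
Elapsed = 19:31 − 04:28 = 15 hours 3 minutes.

15 hours 3 minutes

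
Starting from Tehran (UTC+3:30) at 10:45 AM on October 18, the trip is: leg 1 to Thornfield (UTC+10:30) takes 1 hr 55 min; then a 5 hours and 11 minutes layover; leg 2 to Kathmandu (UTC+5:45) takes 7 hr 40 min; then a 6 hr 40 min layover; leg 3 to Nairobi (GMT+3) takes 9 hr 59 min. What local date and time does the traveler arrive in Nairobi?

5:40 PM on October 19

Convert departure to UTC: 10:45 AM − 3:30 = 7:15 AM UTC on Oct 18.
Add 1 hour 55 minutes leg 1 → 9:10 AM UTC.
Add 5 hours 11 minutes layover in Thornfield → 2:21 PM UTC.
Add 7 hours 40 minutes leg 2 → 10:01 PM UTC.
Add 6 hours and 40 minutes layover in Kathmandu → 4:41 AM UTC (Oct 19).
Add 9 hours 59 minutes leg 3 → 2:40 PM UTC.
Nairobi is UTC+3:00, so local arrival = 2:40 PM + 3:00 = 5:40 PM on Oct 19.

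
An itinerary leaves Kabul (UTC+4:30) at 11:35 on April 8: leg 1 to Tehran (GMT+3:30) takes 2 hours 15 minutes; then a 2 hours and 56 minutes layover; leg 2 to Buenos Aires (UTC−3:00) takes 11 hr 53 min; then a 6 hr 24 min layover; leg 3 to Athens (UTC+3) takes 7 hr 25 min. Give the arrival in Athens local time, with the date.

Convert departure to UTC: 11:35 − 4:30 = 07:05 UTC on Apr 8.
Add 2 hours and 15 minutes leg 1 → 09:20 UTC.
Add 2 hours and 56 minutes layover in Tehran → 12:16 UTC.
Add 11 hours and 53 minutes leg 2 → 00:09 UTC (Apr 9).
Add 6 hours and 24 minutes layover in Buenos Aires → 06:33 UTC.
Add 7 hours 25 minutes leg 3 → 13:58 UTC.
Athens is UTC+3:00, so local arrival = 13:58 + 3:00 = 16:58 on Apr 9.

16:58 on April 9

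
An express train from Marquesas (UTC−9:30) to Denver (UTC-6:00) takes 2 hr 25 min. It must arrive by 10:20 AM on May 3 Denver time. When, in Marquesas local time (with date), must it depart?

4:25 AM on May 3

Target arrival in UTC: 10:20 AM + 6:00 = 4:20 PM on May 3.
Subtract 2 hours 25 minutes → departure 1:55 PM UTC on May 3.
Marquesas is UTC−9:30: 1:55 PM − 9:30 = 4:25 AM on May 3.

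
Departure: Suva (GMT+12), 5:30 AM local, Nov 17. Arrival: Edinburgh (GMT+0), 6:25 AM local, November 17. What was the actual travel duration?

12 hours 55 minutes

Departure in UTC: 5:30 AM − 12:00 = 5:30 PM on Nov 16.
Arrival is already UTC: 6:25 AM on Nov 17.
Elapsed = 6:25 AM − 5:30 PM (+1 day) = 12 hours 55 minutes.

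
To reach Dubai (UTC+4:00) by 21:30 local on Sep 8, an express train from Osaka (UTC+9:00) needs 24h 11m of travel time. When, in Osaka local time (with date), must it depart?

Target arrival in UTC: 21:30 − 4:00 = 17:30 on Sep 8.
Subtract 24 hours and 11 minutes → departure 17:19 UTC on Sep 7.
Osaka is UTC+9:00: 17:19 + 9:00 = 02:19 on Sep 8.

02:19 on September 8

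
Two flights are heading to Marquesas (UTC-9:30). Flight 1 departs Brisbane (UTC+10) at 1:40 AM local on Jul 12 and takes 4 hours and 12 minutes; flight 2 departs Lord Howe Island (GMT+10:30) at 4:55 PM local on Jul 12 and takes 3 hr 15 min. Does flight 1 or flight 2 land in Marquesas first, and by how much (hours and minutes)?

Flight 1 in UTC: 1:40 AM − 10:00 = 3:40 PM on Jul 11.
+4 hours and 12 minutes → arrive 7:52 PM UTC on Jul 11.
Flight 2 in UTC: 4:55 PM − 10:30 = 6:25 AM on Jul 12.
+3 hours 15 minutes → arrive 9:40 AM UTC on Jul 12.
Flight 1 lands earlier by 13 hours 48 minutes.

the first, by 13 hours 48 minutes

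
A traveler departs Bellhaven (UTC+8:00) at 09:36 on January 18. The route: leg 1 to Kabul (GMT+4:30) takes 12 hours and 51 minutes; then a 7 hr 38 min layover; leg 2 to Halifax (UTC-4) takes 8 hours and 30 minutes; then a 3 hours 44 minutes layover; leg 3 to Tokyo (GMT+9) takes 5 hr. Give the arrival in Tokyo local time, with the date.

Convert departure to UTC: 09:36 − 8:00 = 01:36 UTC on Jan 18.
Add 12 hours 51 minutes leg 1 → 14:27 UTC.
Add 7 hours 38 minutes layover in Kabul → 22:05 UTC.
Add 8 hours 30 minutes leg 2 → 06:35 UTC (Jan 19).
Add 3 hours 44 minutes layover in Halifax → 10:19 UTC.
Add 5 hours leg 3 → 15:19 UTC.
Tokyo is UTC+9:00, so local arrival = 15:19 + 9:00 = 00:19 on Jan 20.

00:19 on January 20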